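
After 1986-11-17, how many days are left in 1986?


Day of year: 321 of 365
Remaining = 365 - 321

44 days


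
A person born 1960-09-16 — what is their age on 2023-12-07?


Birth: 1960-09-16
Reference: 2023-12-07
Year difference: 2023 - 1960 = 63

63 years old


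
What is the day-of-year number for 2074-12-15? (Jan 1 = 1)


Date: December 15, 2074
Days in months 1 through 11: 334
Plus 15 days in December

Day of year: 349


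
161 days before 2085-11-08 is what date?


Start: 2085-11-08, subtract 161 days
Back 8 days from November 8 reaches October 31, 2085 -> 153 left
October 2085 has 31 days -> back to September 30, 2085 -> 122 left
September 2085 has 30 days -> back to August 31, 2085 -> 92 left
August 2085 has 31 days -> back to July 31, 2085 -> 61 left
July 2085 has 31 days -> back to June 30, 2085 -> 30 left
June 2085 has 30 days -> back to May 31, 2085 -> 0 left
May 2085: 31 - 0 = 31 -> lands on May 31

Result: 2085-05-31


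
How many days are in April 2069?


April 2069

30 days


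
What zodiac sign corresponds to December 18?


Date: December 18
Conventional tropical zodiac dates: Sagittarius from November 22 onward; Capricorn starts December 22
December 18 falls within the Sagittarius range

Sagittarius


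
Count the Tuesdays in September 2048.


September 2048 has 30 days
Anchor: Jan 1, 2048. With p = 2048 - 1 = 2047: (p + p//4 - p//100 + p//400) mod 7 = (2047 + 511 - 20 + 5) mod 7 = 2543 mod 7 = 2 -> Wednesday (Mon=0 ... Sun=6)
Days before September (Jan-Aug): 244; September 1 index = (2 + 244) mod 7 = 1 -> Tuesday
First Tuesday is September 1
Tuesdays: 1, 8, 15, 22, 29

5 Tuesdays


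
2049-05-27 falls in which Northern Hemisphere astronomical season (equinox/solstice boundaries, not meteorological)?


Date: May 27
Astronomical Spring (approx.; exact equinox/solstice day varies by year): March 20 to June 20
May 27 falls within the Spring window

Spring


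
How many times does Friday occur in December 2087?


December 2087 has 31 days
Anchor: Jan 1, 2087. With p = 2087 - 1 = 2086: (p + p//4 - p//100 + p//400) mod 7 = (2086 + 521 - 20 + 5) mod 7 = 2592 mod 7 = 2 -> Wednesday (Mon=0 ... Sun=6)
Days before December (Jan-Nov): 334; December 1 index = (2 + 334) mod 7 = 0 -> Monday
First Friday is December 5
Fridays: 5, 12, 19, 26

4 Fridays


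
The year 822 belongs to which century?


Century = (year - 1) // 100 + 1
= (822 - 1) // 100 + 1
= 821 // 100 + 1
= 8 + 1

9th century


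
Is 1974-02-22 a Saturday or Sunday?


Anchor: Jan 1, 1974. With p = 1974 - 1 = 1973: (p + p//4 - p//100 + p//400) mod 7 = (1973 + 493 - 19 + 4) mod 7 = 2451 mod 7 = 1 -> Tuesday (Mon=0 ... Sun=6)
Day of year: 53; offset = 52
Weekday index = (1 + 52) mod 7 = 4 -> Friday
Weekend days: Saturday, Sunday

No


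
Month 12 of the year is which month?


Month 12 of 12

December


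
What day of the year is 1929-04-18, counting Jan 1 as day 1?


Date: April 18, 1929
Days in months 1 through 3: 90
Plus 18 days in April

Day of year: 108


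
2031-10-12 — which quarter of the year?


Month: October (month 10)
Q1: Jan-Mar, Q2: Apr-Jun, Q3: Jul-Sep, Q4: Oct-Dec

Q4


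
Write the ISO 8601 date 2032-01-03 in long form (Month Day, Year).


ISO 2032-01-03 parses as year=2032, month=01, day=03
Month 1 -> January

January 3, 2032


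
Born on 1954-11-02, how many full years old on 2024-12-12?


Birth: 1954-11-02
Reference: 2024-12-12
Year difference: 2024 - 1954 = 70

70 years old


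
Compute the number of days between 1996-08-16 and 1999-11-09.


From 1996-08-16 to 1999-11-09
1996-08-16: days before August = 31 + 29 + 31 + 30 + 31 + 30 + 31 = 213 (1996 is a leap year); day of year = 213 + 16 = 229
1999-11-09: days before November = 31 + 28 + 31 + 30 + 31 + 30 + 31 + 31 + 30 + 31 = 304 (1999 is not a leap year); day of year = 304 + 9 = 313
Rest of 1996: 366 - 229 = 137
Full years 1997 (365), 1998 (365): 730
Total = 137 + 730 + 313 = 1180

1180 days


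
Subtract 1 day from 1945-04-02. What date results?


Start: 1945-04-02, subtract 1 day
2 - 1 = 1 stays within April 1945

Result: 1945-04-01


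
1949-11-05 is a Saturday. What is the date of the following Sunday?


Current: Saturday
Target: Sunday
Days ahead: 1

Next Sunday: 1949-11-06


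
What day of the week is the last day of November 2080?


November 2080 has 30 days
Anchor: Jan 1, 2080. With p = 2080 - 1 = 2079: (p + p//4 - p//100 + p//400) mod 7 = (2079 + 519 - 20 + 5) mod 7 = 2583 mod 7 = 0 -> Monday (Mon=0 ... Sun=6)
Days before November (Jan-Oct): 305; November 1 index = (0 + 305) mod 7 = 4 -> Friday
Last day offset: 30 - 1 = 29 days
Weekday index = (4 + 29) mod 7 = 5

Saturday, November 30


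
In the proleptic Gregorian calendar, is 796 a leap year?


Gregorian leap year rule: divisible by 4, but not by 100, unless also by 400.
796 is divisible by 4 but not 100 -> leap year

Yes


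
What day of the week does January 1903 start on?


Target: January 1, 1903
Anchor: Jan 1, 1903. With p = 1903 - 1 = 1902: (p + p//4 - p//100 + p//400) mod 7 = (1902 + 475 - 19 + 4) mod 7 = 2362 mod 7 = 3 -> Thursday (Mon=0 ... Sun=6)
Offset from anchor: 0 days
Weekday index = (3 + 0) mod 7 = 3

Thursday


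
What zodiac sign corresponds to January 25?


Date: January 25
Conventional tropical zodiac dates: Aquarius from January 20 onward; Pisces starts February 19
January 25 falls within the Aquarius range

Aquarius


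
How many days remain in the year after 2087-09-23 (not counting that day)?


Day of year: 266 of 365
Remaining = 365 - 266

99 days


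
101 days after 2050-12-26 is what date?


Start: 2050-12-26, add 101 days
December 2050 has 31 days: 31 - 26 = 5 days to December 31 -> 96 left
January 2051 has 31 days -> 65 left
February 2051 has 28 days -> 37 left
March 2051 has 31 days -> 6 left
April 2051: 6 <= 30 -> lands on April 6

Result: 2051-04-06


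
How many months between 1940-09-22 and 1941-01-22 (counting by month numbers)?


From September 1940 to January 1941
1 year * 12 = 12 months, minus 8 months = 4

4 months


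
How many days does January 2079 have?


January 2079

31 days


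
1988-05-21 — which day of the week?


Date: May 21, 1988
Anchor: Jan 1, 1988. With p = 1988 - 1 = 1987: (p + p//4 - p//100 + p//400) mod 7 = (1987 + 496 - 19 + 4) mod 7 = 2468 mod 7 = 4 -> Friday (Mon=0 ... Sun=6)
Days before May (Jan-Apr): 121; offset = 121 + 21 - 1 = 141
Weekday index = (4 + 141) mod 7 = 5

Day of the week: Saturday


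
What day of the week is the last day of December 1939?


December 1939 has 31 days
Anchor: Jan 1, 1939. With p = 1939 - 1 = 1938: (p + p//4 - p//100 + p//400) mod 7 = (1938 + 484 - 19 + 4) mod 7 = 2407 mod 7 = 6 -> Sunday (Mon=0 ... Sun=6)
Days before December (Jan-Nov): 334; December 1 index = (6 + 334) mod 7 = 4 -> Friday
Last day offset: 31 - 1 = 30 days
Weekday index = (4 + 30) mod 7 = 6

Sunday, December 31


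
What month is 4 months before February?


February is month 2
2 - 4 = -2; wrap: -2 + 12 = 10

October


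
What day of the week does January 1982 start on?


Target: January 1, 1982
Anchor: Jan 1, 1982. With p = 1982 - 1 = 1981: (p + p//4 - p//100 + p//400) mod 7 = (1981 + 495 - 19 + 4) mod 7 = 2461 mod 7 = 4 -> Friday (Mon=0 ... Sun=6)
Offset from anchor: 0 days
Weekday index = (4 + 0) mod 7 = 4

Friday


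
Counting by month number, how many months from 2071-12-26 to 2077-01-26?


From December 2071 to January 2077
6 years * 12 = 72 months, minus 11 months = 61

61 months


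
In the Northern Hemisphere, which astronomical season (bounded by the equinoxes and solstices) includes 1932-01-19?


Date: January 19
Astronomical Winter (approx.; exact equinox/solstice day varies by year): December 21 to March 19
January 19 falls within the Winter window

Winter


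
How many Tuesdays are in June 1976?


June 1976 has 30 days
Anchor: Jan 1, 1976. With p = 1976 - 1 = 1975: (p + p//4 - p//100 + p//400) mod 7 = (1975 + 493 - 19 + 4) mod 7 = 2453 mod 7 = 3 -> Thursday (Mon=0 ... Sun=6)
Days before June (Jan-May): 152; June 1 index = (3 + 152) mod 7 = 1 -> Tuesday
First Tuesday is June 1
Tuesdays: 1, 8, 15, 22, 29

5 Tuesdays


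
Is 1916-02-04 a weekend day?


Anchor: Jan 1, 1916. With p = 1916 - 1 = 1915: (p + p//4 - p//100 + p//400) mod 7 = (1915 + 478 - 19 + 4) mod 7 = 2378 mod 7 = 5 -> Saturday (Mon=0 ... Sun=6)
Day of year: 35; offset = 34
Weekday index = (5 + 34) mod 7 = 4 -> Friday
Weekend days: Saturday, Sunday

No


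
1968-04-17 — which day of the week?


Date: April 17, 1968
Anchor: Jan 1, 1968. With p = 1968 - 1 = 1967: (p + p//4 - p//100 + p//400) mod 7 = (1967 + 491 - 19 + 4) mod 7 = 2443 mod 7 = 0 -> Monday (Mon=0 ... Sun=6)
Days before April (Jan-Mar): 91; offset = 91 + 17 - 1 = 107
Weekday index = (0 + 107) mod 7 = 2

Day of the week: Wednesday


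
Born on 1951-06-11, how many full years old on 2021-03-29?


Birth: 1951-06-11
Reference: 2021-03-29
Year difference: 2021 - 1951 = 70
Birthday not yet reached in 2021, subtract 1

69 years old


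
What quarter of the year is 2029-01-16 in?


Month: January (month 1)
Q1: Jan-Mar, Q2: Apr-Jun, Q3: Jul-Sep, Q4: Oct-Dec

Q1


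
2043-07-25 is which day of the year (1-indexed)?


Date: July 25, 2043
Days in months 1 through 6: 181
Plus 25 days in July

Day of year: 206


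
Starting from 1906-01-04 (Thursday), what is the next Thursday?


Current: Thursday
Target: Thursday
Days ahead: 7

Next Thursday: 1906-01-11


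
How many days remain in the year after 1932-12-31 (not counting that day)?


Day of year: 366 of 366
Remaining = 366 - 366

0 days


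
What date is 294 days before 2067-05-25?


Start: 2067-05-25, subtract 294 days
Back 25 days from May 25 reaches April 30, 2067 -> 269 left
April 2067 has 30 days -> back to March 31, 2067 -> 239 left
March 2067 has 31 days -> back to February 28, 2067 -> 208 left
February 2067 has 28 days -> back to January 31, 2067 -> 180 left
January 2067 has 31 days -> back to December 31, 2066 -> 149 left
December 2066 has 31 days -> back to November 30, 2066 -> 118 left
November 2066 has 30 days -> back to October 31, 2066 -> 88 left
October 2066 has 31 days -> back to September 30, 2066 -> 57 left
September 2066 has 30 days -> back to August 31, 2066 -> 27 left
August 2066: 31 - 27 = 4 -> lands on August 4

Result: 2066-08-04


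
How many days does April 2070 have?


April 2070

30 days


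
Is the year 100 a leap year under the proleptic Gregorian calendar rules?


Gregorian leap year rule: divisible by 4, but not by 100, unless also by 400.
100 is divisible by 100 but not 400 -> not a leap year

No


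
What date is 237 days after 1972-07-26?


Start: 1972-07-26, add 237 days
July 1972 has 31 days: 31 - 26 = 5 days to July 31 -> 232 left
August 1972 has 31 days -> 201 left
September 1972 has 30 days -> 171 left
October 1972 has 31 days -> 140 left
November 1972 has 30 days -> 110 left
December 1972 has 31 days -> 79 left
January 1973 has 31 days -> 48 left
February 1973 has 28 days -> 20 left
March 1973: 20 <= 31 -> lands on March 20

Result: 1973-03-20


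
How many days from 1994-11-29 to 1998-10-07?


From 1994-11-29 to 1998-10-07
1994-11-29: days before November = 31 + 28 + 31 + 30 + 31 + 30 + 31 + 31 + 30 + 31 = 304 (1994 is not a leap year); day of year = 304 + 29 = 333
1998-10-07: days before October = 31 + 28 + 31 + 30 + 31 + 30 + 31 + 31 + 30 = 273 (1998 is not a leap year); day of year = 273 + 7 = 280
Rest of 1994: 365 - 333 = 32
Full years 1995 (365), 1996 (366), 1997 (365): 1096
Total = 32 + 1096 + 280 = 1408

1408 days


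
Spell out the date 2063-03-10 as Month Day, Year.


ISO 2063-03-10 parses as year=2063, month=03, day=10
Month 3 -> March

March 10, 2063


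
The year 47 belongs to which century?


Century = (year - 1) // 100 + 1
= (47 - 1) // 100 + 1
= 46 // 100 + 1
= 0 + 1

1st century


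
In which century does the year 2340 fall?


Century = (year - 1) // 100 + 1
= (2340 - 1) // 100 + 1
= 2339 // 100 + 1
= 23 + 1

24th century


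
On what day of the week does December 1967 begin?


Target: December 1, 1967
Anchor: Jan 1, 1967. With p = 1967 - 1 = 1966: (p + p//4 - p//100 + p//400) mod 7 = (1966 + 491 - 19 + 4) mod 7 = 2442 mod 7 = 6 -> Sunday (Mon=0 ... Sun=6)
Days before December (Jan-Nov): 334 days
Weekday index = (6 + 334) mod 7 = 4

Friday


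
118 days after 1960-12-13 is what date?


Start: 1960-12-13, add 118 days
December 1960 has 31 days: 31 - 13 = 18 days to December 31 -> 100 left
January 1961 has 31 days -> 69 left
February 1961 has 28 days -> 41 left
March 1961 has 31 days -> 10 left
April 1961: 10 <= 30 -> lands on April 10

Result: 1961-04-10


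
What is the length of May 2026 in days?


May 2026

31 days


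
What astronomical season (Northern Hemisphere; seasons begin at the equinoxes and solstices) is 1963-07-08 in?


Date: July 8
Astronomical Summer (approx.; exact equinox/solstice day varies by year): June 21 to September 21
July 8 falls within the Summer window

Summer


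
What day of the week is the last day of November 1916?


November 1916 has 30 days
Anchor: Jan 1, 1916. With p = 1916 - 1 = 1915: (p + p//4 - p//100 + p//400) mod 7 = (1915 + 478 - 19 + 4) mod 7 = 2378 mod 7 = 5 -> Saturday (Mon=0 ... Sun=6)
Days before November (Jan-Oct): 305; November 1 index = (5 + 305) mod 7 = 2 -> Wednesday
Last day offset: 30 - 1 = 29 days
Weekday index = (2 + 29) mod 7 = 3

Thursday, November 30


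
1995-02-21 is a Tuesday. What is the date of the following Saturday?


Current: Tuesday
Target: Saturday
Days ahead: 4

Next Saturday: 1995-02-25


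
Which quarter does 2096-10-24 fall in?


Month: October (month 10)
Q1: Jan-Mar, Q2: Apr-Jun, Q3: Jul-Sep, Q4: Oct-Dec

Q4


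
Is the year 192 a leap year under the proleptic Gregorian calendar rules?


Gregorian leap year rule: divisible by 4, but not by 100, unless also by 400.
192 is divisible by 4 but not 100 -> leap year

Yes


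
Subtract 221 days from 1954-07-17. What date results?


Start: 1954-07-17, subtract 221 days
Back 17 days from July 17 reaches June 30, 1954 -> 204 left
June 1954 has 30 days -> back to May 31, 1954 -> 174 left
May 1954 has 31 days -> back to April 30, 1954 -> 143 left
April 1954 has 30 days -> back to March 31, 1954 -> 113 left
March 1954 has 31 days -> back to February 28, 1954 -> 82 left
February 1954 has 28 days -> back to January 31, 1954 -> 54 left
January 1954 has 31 days -> back to December 31, 1953 -> 23 left
December 1953: 31 - 23 = 8 -> lands on December 8

Result: 1953-12-08


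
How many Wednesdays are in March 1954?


March 1954 has 31 days
Anchor: Jan 1, 1954. With p = 1954 - 1 = 1953: (p + p//4 - p//100 + p//400) mod 7 = (1953 + 488 - 19 + 4) mod 7 = 2426 mod 7 = 4 -> Friday (Mon=0 ... Sun=6)
Days before March (Jan-Feb): 59; March 1 index = (4 + 59) mod 7 = 0 -> Monday
First Wednesday is March 3
Wednesdays: 3, 10, 17, 24, 31

5 Wednesdays


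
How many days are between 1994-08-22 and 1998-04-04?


From 1994-08-22 to 1998-04-04
1994-08-22: days before August = 31 + 28 + 31 + 30 + 31 + 30 + 31 = 212 (1994 is not a leap year); day of year = 212 + 22 = 234
1998-04-04: days before April = 31 + 28 + 31 = 90 (1998 is not a leap year); day of year = 90 + 4 = 94
Rest of 1994: 365 - 234 = 131
Full years 1995 (365), 1996 (366), 1997 (365): 1096
Total = 131 + 1096 + 94 = 1321

1321 days


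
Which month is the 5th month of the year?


Month 5 of 12

May


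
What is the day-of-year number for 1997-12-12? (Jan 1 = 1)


Date: December 12, 1997
Days in months 1 through 11: 334
Plus 12 days in December

Day of year: 346


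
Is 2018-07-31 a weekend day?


Anchor: Jan 1, 2018. With p = 2018 - 1 = 2017: (p + p//4 - p//100 + p//400) mod 7 = (2017 + 504 - 20 + 5) mod 7 = 2506 mod 7 = 0 -> Monday (Mon=0 ... Sun=6)
Day of year: 212; offset = 211
Weekday index = (0 + 211) mod 7 = 1 -> Tuesday
Weekend days: Saturday, Sunday

No


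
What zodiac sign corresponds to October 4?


Date: October 4
Conventional tropical zodiac dates: Libra from September 23 onward; Scorpio starts October 23
October 4 falls within the Libra range

Libra


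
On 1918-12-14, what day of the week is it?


Date: December 14, 1918
Anchor: Jan 1, 1918. With p = 1918 - 1 = 1917: (p + p//4 - p//100 + p//400) mod 7 = (1917 + 479 - 19 + 4) mod 7 = 2381 mod 7 = 1 -> Tuesday (Mon=0 ... Sun=6)
Days before December (Jan-Nov): 334; offset = 334 + 14 - 1 = 347
Weekday index = (1 + 347) mod 7 = 5

Day of the week: Saturday


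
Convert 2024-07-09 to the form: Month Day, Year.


ISO 2024-07-09 parses as year=2024, month=07, day=09
Month 7 -> July

July 9, 2024


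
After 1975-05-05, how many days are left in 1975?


Day of year: 125 of 365
Remaining = 365 - 125

240 days


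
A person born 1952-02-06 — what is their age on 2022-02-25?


Birth: 1952-02-06
Reference: 2022-02-25
Year difference: 2022 - 1952 = 70

70 years old


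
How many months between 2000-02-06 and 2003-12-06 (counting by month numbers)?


From February 2000 to December 2003
3 years * 12 = 36 months, plus 10 months = 46

46 months


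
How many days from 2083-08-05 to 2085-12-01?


From 2083-08-05 to 2085-12-01
2083-08-05: days before August = 31 + 28 + 31 + 30 + 31 + 30 + 31 = 212 (2083 is not a leap year); day of year = 212 + 5 = 217
2085-12-01: days before December = 31 + 28 + 31 + 30 + 31 + 30 + 31 + 31 + 30 + 31 + 30 = 334 (2085 is not a leap year); day of year = 334 + 1 = 335
Rest of 2083: 365 - 217 = 148
Full years 2084 (366): 366
Total = 148 + 366 + 335 = 849

849 days


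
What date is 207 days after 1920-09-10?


Start: 1920-09-10, add 207 days
September 1920 has 30 days: 30 - 10 = 20 days to September 30 -> 187 left
October 1920 has 31 days -> 156 left
November 1920 has 30 days -> 126 left
December 1920 has 31 days -> 95 left
January 1921 has 31 days -> 64 left
February 1921 has 28 days -> 36 left
March 1921 has 31 days -> 5 left
April 1921: 5 <= 30 -> lands on April 5

Result: 1921-04-05


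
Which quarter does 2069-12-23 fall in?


Month: December (month 12)
Q1: Jan-Mar, Q2: Apr-Jun, Q3: Jul-Sep, Q4: Oct-Dec

Q4


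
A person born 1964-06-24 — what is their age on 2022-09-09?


Birth: 1964-06-24
Reference: 2022-09-09
Year difference: 2022 - 1964 = 58

58 years old


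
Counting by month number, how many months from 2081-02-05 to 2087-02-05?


From February 2081 to February 2087
6 years * 12 = 72 months = 72

72 months


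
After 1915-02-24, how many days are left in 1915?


Day of year: 55 of 365
Remaining = 365 - 55

310 days


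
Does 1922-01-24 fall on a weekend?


Anchor: Jan 1, 1922. With p = 1922 - 1 = 1921: (p + p//4 - p//100 + p//400) mod 7 = (1921 + 480 - 19 + 4) mod 7 = 2386 mod 7 = 6 -> Sunday (Mon=0 ... Sun=6)
Day of year: 24; offset = 23
Weekday index = (6 + 23) mod 7 = 1 -> Tuesday
Weekend days: Saturday, Sunday

No


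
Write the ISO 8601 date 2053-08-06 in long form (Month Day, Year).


ISO 2053-08-06 parses as year=2053, month=08, day=06
Month 8 -> August

August 6, 2053


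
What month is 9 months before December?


December is month 12
12 - 9 = 3

March


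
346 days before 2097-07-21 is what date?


Start: 2097-07-21, subtract 346 days
Back 21 days from July 21 reaches June 30, 2097 -> 325 left
June 2097 has 30 days -> back to May 31, 2097 -> 295 left
May 2097 has 31 days -> back to April 30, 2097 -> 264 left
April 2097 has 30 days -> back to March 31, 2097 -> 234 left
March 2097 has 31 days -> back to February 28, 2097 -> 203 left
February 2097 has 28 days -> back to January 31, 2097 -> 175 left
January 2097 has 31 days -> back to December 31, 2096 -> 144 left
December 2096 has 31 days -> back to November 30, 2096 -> 113 left
November 2096 has 30 days -> back to October 31, 2096 -> 83 left
October 2096 has 31 days -> back to September 30, 2096 -> 52 left
September 2096 has 30 days -> back to August 31, 2096 -> 22 left
August 2096: 31 - 22 = 9 -> lands on August 9

Result: 2096-08-09


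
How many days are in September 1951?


September 1951

30 days


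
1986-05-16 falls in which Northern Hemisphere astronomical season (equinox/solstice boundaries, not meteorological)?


Date: May 16
Astronomical Spring (approx.; exact equinox/solstice day varies by year): March 20 to June 20
May 16 falls within the Spring window

Spring


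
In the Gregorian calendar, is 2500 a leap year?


Gregorian leap year rule: divisible by 4, but not by 100, unless also by 400.
2500 is divisible by 100 but not 400 -> not a leap year

No


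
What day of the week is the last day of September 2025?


September 2025 has 30 days
Anchor: Jan 1, 2025. With p = 2025 - 1 = 2024: (p + p//4 - p//100 + p//400) mod 7 = (2024 + 506 - 20 + 5) mod 7 = 2515 mod 7 = 2 -> Wednesday (Mon=0 ... Sun=6)
Days before September (Jan-Aug): 243; September 1 index = (2 + 243) mod 7 = 0 -> Monday
Last day offset: 30 - 1 = 29 days
Weekday index = (0 + 29) mod 7 = 1

Tuesday, September 30


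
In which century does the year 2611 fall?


Century = (year - 1) // 100 + 1
= (2611 - 1) // 100 + 1
= 2610 // 100 + 1
= 26 + 1

27th century


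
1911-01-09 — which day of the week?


Date: January 9, 1911
Anchor: Jan 1, 1911. With p = 1911 - 1 = 1910: (p + p//4 - p//100 + p//400) mod 7 = (1910 + 477 - 19 + 4) mod 7 = 2372 mod 7 = 6 -> Sunday (Mon=0 ... Sun=6)
Days into year = 9 - 1 = 8
Weekday index = (6 + 8) mod 7 = 0

Day of the week: Monday


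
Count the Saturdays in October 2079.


October 2079 has 31 days
Anchor: Jan 1, 2079. With p = 2079 - 1 = 2078: (p + p//4 - p//100 + p//400) mod 7 = (2078 + 519 - 20 + 5) mod 7 = 2582 mod 7 = 6 -> Sunday (Mon=0 ... Sun=6)
Days before October (Jan-Sep): 273; October 1 index = (6 + 273) mod 7 = 6 -> Sunday
First Saturday is October 7
Saturdays: 7, 14, 21, 28

4 Saturdays


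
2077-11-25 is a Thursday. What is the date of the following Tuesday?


Current: Thursday
Target: Tuesday
Days ahead: 5

Next Tuesday: 2077-11-30


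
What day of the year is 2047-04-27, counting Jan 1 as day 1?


Date: April 27, 2047
Days in months 1 through 3: 90
Plus 27 days in April

Day of year: 117


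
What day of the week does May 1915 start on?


Target: May 1, 1915
Anchor: Jan 1, 1915. With p = 1915 - 1 = 1914: (p + p//4 - p//100 + p//400) mod 7 = (1914 + 478 - 19 + 4) mod 7 = 2377 mod 7 = 4 -> Friday (Mon=0 ... Sun=6)
Days before May (Jan-Apr): 120 days
Weekday index = (4 + 120) mod 7 = 5

Saturday


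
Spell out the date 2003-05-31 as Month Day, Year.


ISO 2003-05-31 parses as year=2003, month=05, day=31
Month 5 -> May

May 31, 2003


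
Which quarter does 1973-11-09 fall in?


Month: November (month 11)
Q1: Jan-Mar, Q2: Apr-Jun, Q3: Jul-Sep, Q4: Oct-Dec

Q4


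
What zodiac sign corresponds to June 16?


Date: June 16
Conventional tropical zodiac dates: Gemini from May 21 onward; Cancer starts June 21
June 16 falls within the Gemini range

Gemini


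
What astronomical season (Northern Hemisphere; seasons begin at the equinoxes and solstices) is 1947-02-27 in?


Date: February 27
Astronomical Winter (approx.; exact equinox/solstice day varies by year): December 21 to March 19
February 27 falls within the Winter window

Winter


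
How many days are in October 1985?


October 1985

31 days


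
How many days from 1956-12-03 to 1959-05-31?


From 1956-12-03 to 1959-05-31
1956-12-03: days before December = 31 + 29 + 31 + 30 + 31 + 30 + 31 + 31 + 30 + 31 + 30 = 335 (1956 is a leap year); day of year = 335 + 3 = 338
1959-05-31: days before May = 31 + 28 + 31 + 30 = 120 (1959 is not a leap year); day of year = 120 + 31 = 151
Rest of 1956: 366 - 338 = 28
Full years 1957 (365), 1958 (365): 730
Total = 28 + 730 + 151 = 909

909 days


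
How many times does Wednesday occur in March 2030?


March 2030 has 31 days
Anchor: Jan 1, 2030. With p = 2030 - 1 = 2029: (p + p//4 - p//100 + p//400) mod 7 = (2029 + 507 - 20 + 5) mod 7 = 2521 mod 7 = 1 -> Tuesday (Mon=0 ... Sun=6)
Days before March (Jan-Feb): 59; March 1 index = (1 + 59) mod 7 = 4 -> Friday
First Wednesday is March 6
Wednesdays: 6, 13, 20, 27

4 Wednesdays


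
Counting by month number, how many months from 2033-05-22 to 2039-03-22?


From May 2033 to March 2039
6 years * 12 = 72 months, minus 2 months = 70

70 months


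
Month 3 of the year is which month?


Month 3 of 12

March


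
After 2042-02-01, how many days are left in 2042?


Day of year: 32 of 365
Remaining = 365 - 32

333 days


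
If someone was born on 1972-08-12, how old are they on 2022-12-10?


Birth: 1972-08-12
Reference: 2022-12-10
Year difference: 2022 - 1972 = 50

50 years old


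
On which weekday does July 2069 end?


July 2069 has 31 days
Anchor: Jan 1, 2069. With p = 2069 - 1 = 2068: (p + p//4 - p//100 + p//400) mod 7 = (2068 + 517 - 20 + 5) mod 7 = 2570 mod 7 = 1 -> Tuesday (Mon=0 ... Sun=6)
Days before July (Jan-Jun): 181; July 1 index = (1 + 181) mod 7 = 0 -> Monday
Last day offset: 31 - 1 = 30 days
Weekday index = (0 + 30) mod 7 = 2

Wednesday, July 31


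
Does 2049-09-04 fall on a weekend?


Anchor: Jan 1, 2049. With p = 2049 - 1 = 2048: (p + p//4 - p//100 + p//400) mod 7 = (2048 + 512 - 20 + 5) mod 7 = 2545 mod 7 = 4 -> Friday (Mon=0 ... Sun=6)
Day of year: 247; offset = 246
Weekday index = (4 + 246) mod 7 = 5 -> Saturday
Weekend days: Saturday, Sunday

Yes


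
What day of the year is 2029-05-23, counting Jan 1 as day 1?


Date: May 23, 2029
Days in months 1 through 4: 120
Plus 23 days in May

Day of year: 143


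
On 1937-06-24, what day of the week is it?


Date: June 24, 1937
Anchor: Jan 1, 1937. With p = 1937 - 1 = 1936: (p + p//4 - p//100 + p//400) mod 7 = (1936 + 484 - 19 + 4) mod 7 = 2405 mod 7 = 4 -> Friday (Mon=0 ... Sun=6)
Days before June (Jan-May): 151; offset = 151 + 24 - 1 = 174
Weekday index = (4 + 174) mod 7 = 3

Day of the week: Thursday


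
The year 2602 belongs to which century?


Century = (year - 1) // 100 + 1
= (2602 - 1) // 100 + 1
= 2601 // 100 + 1
= 26 + 1

27th century


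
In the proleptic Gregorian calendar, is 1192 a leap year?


Gregorian leap year rule: divisible by 4, but not by 100, unless also by 400.
1192 is divisible by 4 but not 100 -> leap year

Yes


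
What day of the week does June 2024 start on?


Target: June 1, 2024
Anchor: Jan 1, 2024. With p = 2024 - 1 = 2023: (p + p//4 - p//100 + p//400) mod 7 = (2023 + 505 - 20 + 5) mod 7 = 2513 mod 7 = 0 -> Monday (Mon=0 ... Sun=6)
Days before June (Jan-May): 152 days
Weekday index = (0 + 152) mod 7 = 5

Saturday


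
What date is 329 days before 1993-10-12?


Start: 1993-10-12, subtract 329 days
Back 12 days from October 12 reaches September 30, 1993 -> 317 left
September 1993 has 30 days -> back to August 31, 1993 -> 287 left
August 1993 has 31 days -> back to July 31, 1993 -> 256 left
July 1993 has 31 days -> back to June 30, 1993 -> 225 left
June 1993 has 30 days -> back to May 31, 1993 -> 195 left
May 1993 has 31 days -> back to April 30, 1993 -> 164 left
April 1993 has 30 days -> back to March 31, 1993 -> 134 left
March 1993 has 31 days -> back to February 28, 1993 -> 103 left
February 1993 has 28 days -> back to January 31, 1993 -> 75 left
January 1993 has 31 days -> back to December 31, 1992 -> 44 left
December 1992 has 31 days -> back to November 30, 1992 -> 13 left
November 1992: 30 - 13 = 17 -> lands on November 17

Result: 1992-11-17


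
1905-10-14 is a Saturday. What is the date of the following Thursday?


Current: Saturday
Target: Thursday
Days ahead: 5

Next Thursday: 1905-10-19


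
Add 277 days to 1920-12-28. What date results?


Start: 1920-12-28, add 277 days
December 1920 has 31 days: 31 - 28 = 3 days to December 31 -> 274 left
January 1921 has 31 days -> 243 left
February 1921 has 28 days -> 215 left
March 1921 has 31 days -> 184 left
April 1921 has 30 days -> 154 left
May 1921 has 31 days -> 123 left
June 1921 has 30 days -> 93 left
July 1921 has 31 days -> 62 left
August 1921 has 31 days -> 31 left
September 1921 has 30 days -> 1 left
October 1921: 1 <= 31 -> lands on October 1

Result: 1921-10-01


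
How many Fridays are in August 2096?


August 2096 has 31 days
Anchor: Jan 1, 2096. With p = 2096 - 1 = 2095: (p + p//4 - p//100 + p//400) mod 7 = (2095 + 523 - 20 + 5) mod 7 = 2603 mod 7 = 6 -> Sunday (Mon=0 ... Sun=6)
Days before August (Jan-Jul): 213; August 1 index = (6 + 213) mod 7 = 2 -> Wednesday
First Friday is August 3
Fridays: 3, 10, 17, 24, 31

5 Fridays


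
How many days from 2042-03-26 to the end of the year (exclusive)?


Day of year: 85 of 365
Remaining = 365 - 85

280 days


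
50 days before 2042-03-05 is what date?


Start: 2042-03-05, subtract 50 days
Back 5 days from March 5 reaches February 28, 2042 -> 45 left
February 2042 has 28 days -> back to January 31, 2042 -> 17 left
January 2042: 31 - 17 = 14 -> lands on January 14

Result: 2042-01-14


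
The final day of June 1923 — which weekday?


June 1923 has 30 days
Anchor: Jan 1, 1923. With p = 1923 - 1 = 1922: (p + p//4 - p//100 + p//400) mod 7 = (1922 + 480 - 19 + 4) mod 7 = 2387 mod 7 = 0 -> Monday (Mon=0 ... Sun=6)
Days before June (Jan-May): 151; June 1 index = (0 + 151) mod 7 = 4 -> Friday
Last day offset: 30 - 1 = 29 days
Weekday index = (4 + 29) mod 7 = 5

Saturday, June 30


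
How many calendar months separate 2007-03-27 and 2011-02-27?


From March 2007 to February 2011
4 years * 12 = 48 months, minus 1 month = 47

47 months


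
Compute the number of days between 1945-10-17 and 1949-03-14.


From 1945-10-17 to 1949-03-14
1945-10-17: days before October = 31 + 28 + 31 + 30 + 31 + 30 + 31 + 31 + 30 = 273 (1945 is not a leap year); day of year = 273 + 17 = 290
1949-03-14: days before March = 31 + 28 = 59 (1949 is not a leap year); day of year = 59 + 14 = 73
Rest of 1945: 365 - 290 = 75
Full years 1946 (365), 1947 (365), 1948 (366): 1096
Total = 75 + 1096 + 73 = 1244

1244 days


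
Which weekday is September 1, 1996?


Target: September 1, 1996
Anchor: Jan 1, 1996. With p = 1996 - 1 = 1995: (p + p//4 - p//100 + p//400) mod 7 = (1995 + 498 - 19 + 4) mod 7 = 2478 mod 7 = 0 -> Monday (Mon=0 ... Sun=6)
Days before September (Jan-Aug): 244 days
Weekday index = (0 + 244) mod 7 = 6

Sunday


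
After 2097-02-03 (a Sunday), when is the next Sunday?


Current: Sunday
Target: Sunday
Days ahead: 7

Next Sunday: 2097-02-10


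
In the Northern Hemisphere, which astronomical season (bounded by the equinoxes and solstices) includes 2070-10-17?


Date: October 17
Astronomical Autumn (approx.; exact equinox/solstice day varies by year): September 22 to December 20
October 17 falls within the Autumn window

Autumn


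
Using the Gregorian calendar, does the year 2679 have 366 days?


Gregorian leap year rule: divisible by 4, but not by 100, unless also by 400.
2679 is not divisible by 4 -> not a leap year

No


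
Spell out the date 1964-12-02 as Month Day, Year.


ISO 1964-12-02 parses as year=1964, month=12, day=02
Month 12 -> December

December 2, 1964


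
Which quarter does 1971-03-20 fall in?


Month: March (month 3)
Q1: Jan-Mar, Q2: Apr-Jun, Q3: Jul-Sep, Q4: Oct-Dec

Q1


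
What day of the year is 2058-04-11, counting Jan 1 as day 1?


Date: April 11, 2058
Days in months 1 through 3: 90
Plus 11 days in April

Day of year: 101


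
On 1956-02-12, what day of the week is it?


Date: February 12, 1956
Anchor: Jan 1, 1956. With p = 1956 - 1 = 1955: (p + p//4 - p//100 + p//400) mod 7 = (1955 + 488 - 19 + 4) mod 7 = 2428 mod 7 = 6 -> Sunday (Mon=0 ... Sun=6)
Days before February (Jan): 31; offset = 31 + 12 - 1 = 42
Weekday index = (6 + 42) mod 7 = 6

Day of the week: Sunday


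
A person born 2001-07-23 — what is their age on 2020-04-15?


Birth: 2001-07-23
Reference: 2020-04-15
Year difference: 2020 - 2001 = 19
Birthday not yet reached in 2020, subtract 1

18 years old


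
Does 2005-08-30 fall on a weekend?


Anchor: Jan 1, 2005. With p = 2005 - 1 = 2004: (p + p//4 - p//100 + p//400) mod 7 = (2004 + 501 - 20 + 5) mod 7 = 2490 mod 7 = 5 -> Saturday (Mon=0 ... Sun=6)
Day of year: 242; offset = 241
Weekday index = (5 + 241) mod 7 = 1 -> Tuesday
Weekend days: Saturday, Sunday

No


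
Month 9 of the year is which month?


Month 9 of 12

September


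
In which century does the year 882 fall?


Century = (year - 1) // 100 + 1
= (882 - 1) // 100 + 1
= 881 // 100 + 1
= 8 + 1

9th century


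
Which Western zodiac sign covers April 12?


Date: April 12
Conventional tropical zodiac dates: Aries from March 21 onward; Taurus starts April 20
April 12 falls within the Aries range

Aries


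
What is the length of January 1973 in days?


January 1973

31 days


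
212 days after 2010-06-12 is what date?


Start: 2010-06-12, add 212 days
June 2010 has 30 days: 30 - 12 = 18 days to June 30 -> 194 left
July 2010 has 31 days -> 163 left
August 2010 has 31 days -> 132 left
September 2010 has 30 days -> 102 left
October 2010 has 31 days -> 71 left
November 2010 has 30 days -> 41 left
December 2010 has 31 days -> 10 left
January 2011: 10 <= 31 -> lands on January 10

Result: 2011-01-10


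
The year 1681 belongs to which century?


Century = (year - 1) // 100 + 1
= (1681 - 1) // 100 + 1
= 1680 // 100 + 1
= 16 + 1

17th century


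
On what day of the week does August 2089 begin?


Target: August 1, 2089
Anchor: Jan 1, 2089. With p = 2089 - 1 = 2088: (p + p//4 - p//100 + p//400) mod 7 = (2088 + 522 - 20 + 5) mod 7 = 2595 mod 7 = 5 -> Saturday (Mon=0 ... Sun=6)
Days before August (Jan-Jul): 212 days
Weekday index = (5 + 212) mod 7 = 0

Monday


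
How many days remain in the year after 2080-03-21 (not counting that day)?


Day of year: 81 of 366
Remaining = 366 - 81

285 days


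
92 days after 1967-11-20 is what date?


Start: 1967-11-20, add 92 days
November 1967 has 30 days: 30 - 20 = 10 days to November 30 -> 82 left
December 1967 has 31 days -> 51 left
January 1968 has 31 days -> 20 left
February 1968: 20 <= 29 -> lands on February 20

Result: 1968-02-20


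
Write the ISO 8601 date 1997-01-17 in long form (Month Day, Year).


ISO 1997-01-17 parses as year=1997, month=01, day=17
Month 1 -> January

January 17, 1997


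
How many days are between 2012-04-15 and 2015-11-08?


From 2012-04-15 to 2015-11-08
2012-04-15: days before April = 31 + 29 + 31 = 91 (2012 is a leap year); day of year = 91 + 15 = 106
2015-11-08: days before November = 31 + 28 + 31 + 30 + 31 + 30 + 31 + 31 + 30 + 31 = 304 (2015 is not a leap year); day of year = 304 + 8 = 312
Rest of 2012: 366 - 106 = 260
Full years 2013 (365), 2014 (365): 730
Total = 260 + 730 + 312 = 1302

1302 days


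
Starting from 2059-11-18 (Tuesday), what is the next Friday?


Current: Tuesday
Target: Friday
Days ahead: 3

Next Friday: 2059-11-21


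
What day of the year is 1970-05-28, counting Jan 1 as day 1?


Date: May 28, 1970
Days in months 1 through 4: 120
Plus 28 days in May

Day of year: 148


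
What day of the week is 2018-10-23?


Date: October 23, 2018
Anchor: Jan 1, 2018. With p = 2018 - 1 = 2017: (p + p//4 - p//100 + p//400) mod 7 = (2017 + 504 - 20 + 5) mod 7 = 2506 mod 7 = 0 -> Monday (Mon=0 ... Sun=6)
Days before October (Jan-Sep): 273; offset = 273 + 23 - 1 = 295
Weekday index = (0 + 295) mod 7 = 1

Day of the week: Tuesday


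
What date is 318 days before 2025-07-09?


Start: 2025-07-09, subtract 318 days
Back 9 days from July 9 reaches June 30, 2025 -> 309 left
June 2025 has 30 days -> back to May 31, 2025 -> 279 left
May 2025 has 31 days -> back to April 30, 2025 -> 248 left
April 2025 has 30 days -> back to March 31, 2025 -> 218 left
March 2025 has 31 days -> back to February 28, 2025 -> 187 left
February 2025 has 28 days -> back to January 31, 2025 -> 159 left
January 2025 has 31 days -> back to December 31, 2024 -> 128 left
December 2024 has 31 days -> back to November 30, 2024 -> 97 left
November 2024 has 30 days -> back to October 31, 2024 -> 67 left
October 2024 has 31 days -> back to September 30, 2024 -> 36 left
September 2024 has 30 days -> back to August 31, 2024 -> 6 left
August 2024: 31 - 6 = 25 -> lands on August 25

Result: 2024-08-25


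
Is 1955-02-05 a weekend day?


Anchor: Jan 1, 1955. With p = 1955 - 1 = 1954: (p + p//4 - p//100 + p//400) mod 7 = (1954 + 488 - 19 + 4) mod 7 = 2427 mod 7 = 5 -> Saturday (Mon=0 ... Sun=6)
Day of year: 36; offset = 35
Weekday index = (5 + 35) mod 7 = 5 -> Saturday
Weekend days: Saturday, Sunday

Yes


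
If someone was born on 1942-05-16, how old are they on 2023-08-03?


Birth: 1942-05-16
Reference: 2023-08-03
Year difference: 2023 - 1942 = 81

81 years old


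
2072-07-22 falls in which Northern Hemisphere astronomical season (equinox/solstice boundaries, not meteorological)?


Date: July 22
Astronomical Summer (approx.; exact equinox/solstice day varies by year): June 21 to September 21
July 22 falls within the Summer window

Summer


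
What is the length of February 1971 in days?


February 1971 (leap year: no)

28 days


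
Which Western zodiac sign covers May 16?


Date: May 16
Conventional tropical zodiac dates: Taurus from April 20 onward; Gemini starts May 21
May 16 falls within the Taurus range

Taurus


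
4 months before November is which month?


November is month 11
11 - 4 = 7

July


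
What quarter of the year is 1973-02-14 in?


Month: February (month 2)
Q1: Jan-Mar, Q2: Apr-Jun, Q3: Jul-Sep, Q4: Oct-Dec

Q1


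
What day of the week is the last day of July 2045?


July 2045 has 31 days
Anchor: Jan 1, 2045. With p = 2045 - 1 = 2044: (p + p//4 - p//100 + p//400) mod 7 = (2044 + 511 - 20 + 5) mod 7 = 2540 mod 7 = 6 -> Sunday (Mon=0 ... Sun=6)
Days before July (Jan-Jun): 181; July 1 index = (6 + 181) mod 7 = 5 -> Saturday
Last day offset: 31 - 1 = 30 days
Weekday index = (5 + 30) mod 7 = 0

Monday, July 31


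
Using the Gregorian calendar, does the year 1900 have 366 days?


Gregorian leap year rule: divisible by 4, but not by 100, unless also by 400.
1900 is divisible by 100 but not 400 -> not a leap year

No


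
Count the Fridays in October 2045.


October 2045 has 31 days
Anchor: Jan 1, 2045. With p = 2045 - 1 = 2044: (p + p//4 - p//100 + p//400) mod 7 = (2044 + 511 - 20 + 5) mod 7 = 2540 mod 7 = 6 -> Sunday (Mon=0 ... Sun=6)
Days before October (Jan-Sep): 273; October 1 index = (6 + 273) mod 7 = 6 -> Sunday
First Friday is October 6
Fridays: 6, 13, 20, 27

4 Fridays


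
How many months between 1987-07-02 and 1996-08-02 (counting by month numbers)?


From July 1987 to August 1996
9 years * 12 = 108 months, plus 1 month = 109

109 months


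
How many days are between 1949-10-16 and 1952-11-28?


From 1949-10-16 to 1952-11-28
1949-10-16: days before October = 31 + 28 + 31 + 30 + 31 + 30 + 31 + 31 + 30 = 273 (1949 is not a leap year); day of year = 273 + 16 = 289
1952-11-28: days before November = 31 + 29 + 31 + 30 + 31 + 30 + 31 + 31 + 30 + 31 = 305 (1952 is a leap year); day of year = 305 + 28 = 333
Rest of 1949: 365 - 289 = 76
Full years 1950 (365), 1951 (365): 730
Total = 76 + 730 + 333 = 1139

1139 days


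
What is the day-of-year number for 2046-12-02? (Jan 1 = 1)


Date: December 2, 2046
Days in months 1 through 11: 334
Plus 2 days in December

Day of year: 336


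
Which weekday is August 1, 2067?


Target: August 1, 2067
Anchor: Jan 1, 2067. With p = 2067 - 1 = 2066: (p + p//4 - p//100 + p//400) mod 7 = (2066 + 516 - 20 + 5) mod 7 = 2567 mod 7 = 5 -> Saturday (Mon=0 ... Sun=6)
Days before August (Jan-Jul): 212 days
Weekday index = (5 + 212) mod 7 = 0

Monday


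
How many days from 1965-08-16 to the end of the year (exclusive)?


Day of year: 228 of 365
Remaining = 365 - 228

137 days
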